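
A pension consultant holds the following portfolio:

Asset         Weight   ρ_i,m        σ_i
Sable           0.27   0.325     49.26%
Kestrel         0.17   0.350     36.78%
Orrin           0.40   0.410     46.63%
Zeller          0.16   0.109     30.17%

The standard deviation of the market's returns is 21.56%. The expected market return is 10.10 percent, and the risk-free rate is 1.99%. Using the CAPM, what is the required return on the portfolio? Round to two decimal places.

β_Sable = 0.325 × 49.26% / 21.56% = 0.7426
β_Kestrel = 0.350 × 36.78% / 21.56% = 0.5971
β_Orrin = 0.410 × 46.63% / 21.56% = 0.8867
β_Zeller = 0.109 × 30.17% / 21.56% = 0.1525
β_P = Σ w_i β_i = 0.27×0.7426 + 0.17×0.5971 + 0.40×0.8867 + 0.16×0.1525 = 0.6811
MRP = 10.10% − 1.99% = 8.11%
E(R_P) = R_f + β_P × MRP = 1.99% + 0.6811 × 8.11% = 7.51%

7.51%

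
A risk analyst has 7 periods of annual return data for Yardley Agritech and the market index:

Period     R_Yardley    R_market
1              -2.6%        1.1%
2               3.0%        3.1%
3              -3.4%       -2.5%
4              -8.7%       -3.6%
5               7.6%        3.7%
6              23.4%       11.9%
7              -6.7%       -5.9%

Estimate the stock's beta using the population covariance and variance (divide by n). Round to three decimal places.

1.789

Mean R_i = (-2.6 + 3.0 − 3.4 − 8.7 + 7.6 + 23.4 − 6.7) / 7 = 1.8000%
Mean R_m = (1.1 + 3.1 − 2.5 − 3.6 + 3.7 + 11.9 − 5.9) / 7 = 1.1143%
Σ(R_i − R̄_i)(R_m − R̄_m) = 378.3300  ⇒  Cov = 378.3300 / 7 = 54.0471
Σ(R_m − R̄_m)² = 211.4486  ⇒  Var(R_m) = 211.4486 / 7 = 30.2069
β = Cov / Var(R_m) = 54.0471 / 30.2069 = 1.7892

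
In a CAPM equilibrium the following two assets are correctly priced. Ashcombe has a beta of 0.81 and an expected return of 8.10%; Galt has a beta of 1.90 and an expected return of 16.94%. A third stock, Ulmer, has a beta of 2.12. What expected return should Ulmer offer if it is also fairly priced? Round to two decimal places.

18.72%

MRP (SML slope) = (16.94% − 8.10%) / (1.90 − 0.81) = 8.84% / 1.09 = 8.1101%
R_f (intercept) = 8.10% − 0.81 × 8.1101% = 1.5308%
E(R_Ulmer) = R_f + β × MRP = 1.5308% + 2.12 × 8.1101% = 18.72%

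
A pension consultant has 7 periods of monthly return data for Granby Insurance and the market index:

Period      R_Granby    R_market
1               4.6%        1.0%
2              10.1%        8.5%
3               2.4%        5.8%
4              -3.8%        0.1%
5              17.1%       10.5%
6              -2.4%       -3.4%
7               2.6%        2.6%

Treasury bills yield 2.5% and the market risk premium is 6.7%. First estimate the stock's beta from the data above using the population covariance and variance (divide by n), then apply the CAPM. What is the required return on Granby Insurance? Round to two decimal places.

11.19%

Mean R_i = (4.6 + 10.1 + 2.4 − 3.8 + 17.1 − 2.4 + 2.6) / 7 = 4.3714%
Mean R_m = (1.0 + 8.5 + 5.8 + 0.1 + 10.5 − 3.4 + 2.6) / 7 = 3.5857%
Σ(R_i − R̄_i)(R_m − R̄_m) = 188.7371  ⇒  Cov = 188.7371 / 7 = 26.9624
Σ(R_m − R̄_m)² = 145.4686  ⇒  Var(R_m) = 145.4686 / 7 = 20.7812
β = Cov / Var(R_m) = 26.9624 / 20.7812 = 1.2974
E(R) = R_f + β × MRP = 2.5% + 1.2974 × 6.7% = 11.19%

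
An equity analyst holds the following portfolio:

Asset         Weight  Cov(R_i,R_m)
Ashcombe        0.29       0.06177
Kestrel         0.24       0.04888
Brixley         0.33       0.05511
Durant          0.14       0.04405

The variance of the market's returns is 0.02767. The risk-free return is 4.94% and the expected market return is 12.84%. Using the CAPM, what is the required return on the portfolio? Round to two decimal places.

β_Ashcombe = 0.06177 / 0.02767 = 2.2324
β_Kestrel = 0.04888 / 0.02767 = 1.7665
β_Brixley = 0.05511 / 0.02767 = 1.9917
β_Durant = 0.04405 / 0.02767 = 1.5920
β_P = Σ w_i β_i = 0.29×2.2324 + 0.24×1.7665 + 0.33×1.9917 + 0.14×1.5920 = 1.9515
MRP = 12.84% − 4.94% = 7.90%
E(R_P) = R_f + β_P × MRP = 4.94% + 1.9515 × 7.90% = 20.36%

20.36%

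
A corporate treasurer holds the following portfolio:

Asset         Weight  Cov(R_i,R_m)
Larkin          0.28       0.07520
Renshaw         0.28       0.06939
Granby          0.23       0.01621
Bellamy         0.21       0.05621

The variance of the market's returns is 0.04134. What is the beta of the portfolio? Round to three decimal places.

1.355

β_Larkin = 0.07520 / 0.04134 = 1.8191
β_Renshaw = 0.06939 / 0.04134 = 1.6785
β_Granby = 0.01621 / 0.04134 = 0.3921
β_Bellamy = 0.05621 / 0.04134 = 1.3597
β_P = Σ w_i β_i = 0.28×1.8191 + 0.28×1.6785 + 0.23×0.3921 + 0.21×1.3597 = 1.3550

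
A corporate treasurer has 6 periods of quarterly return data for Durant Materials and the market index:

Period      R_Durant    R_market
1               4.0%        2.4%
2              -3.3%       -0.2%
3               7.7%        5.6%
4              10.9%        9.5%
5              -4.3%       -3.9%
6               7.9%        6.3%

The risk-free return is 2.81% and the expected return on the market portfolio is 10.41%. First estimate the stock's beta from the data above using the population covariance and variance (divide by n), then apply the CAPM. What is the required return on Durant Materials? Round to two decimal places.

12.39%

Mean R_i = (4.0 − 3.3 + 7.7 + 10.9 − 4.3 + 7.9) / 6 = 3.8167%
Mean R_m = (2.4 − 0.2 + 5.6 + 9.5 − 3.9 + 6.3) / 6 = 3.2833%
Σ(R_i − R̄_i)(R_m − R̄_m) = 148.2817  ⇒  Cov = 148.2817 / 6 = 24.7136
Σ(R_m − R̄_m)² = 117.6283  ⇒  Var(R_m) = 117.6283 / 6 = 19.6047
β = Cov / Var(R_m) = 24.7136 / 19.6047 = 1.2606
MRP = 10.41% − 2.81% = 7.60%
E(R) = R_f + β × MRP = 2.81% + 1.2606 × 7.60% = 12.39%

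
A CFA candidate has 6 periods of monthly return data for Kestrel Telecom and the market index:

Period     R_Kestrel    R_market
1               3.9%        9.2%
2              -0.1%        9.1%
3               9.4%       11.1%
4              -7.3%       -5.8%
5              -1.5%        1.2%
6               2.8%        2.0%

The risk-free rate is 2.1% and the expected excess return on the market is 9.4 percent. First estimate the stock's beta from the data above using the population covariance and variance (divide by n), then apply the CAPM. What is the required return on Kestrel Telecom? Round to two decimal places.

8.96%

Mean R_i = (3.9 − 0.1 + 9.4 − 7.3 − 1.5 + 2.8) / 6 = 1.2000%
Mean R_m = (9.2 + 9.1 + 11.1 − 5.8 + 1.2 + 2.0) / 6 = 4.4667%
Σ(R_i − R̄_i)(R_m − R̄_m) = 153.2900  ⇒  Cov = 153.2900 / 6 = 25.5483
Σ(R_m − R̄_m)² = 210.0333  ⇒  Var(R_m) = 210.0333 / 6 = 35.0056
β = Cov / Var(R_m) = 25.5483 / 35.0056 = 0.7298
E(R) = R_f + β × MRP = 2.1% + 0.7298 × 9.4% = 8.96%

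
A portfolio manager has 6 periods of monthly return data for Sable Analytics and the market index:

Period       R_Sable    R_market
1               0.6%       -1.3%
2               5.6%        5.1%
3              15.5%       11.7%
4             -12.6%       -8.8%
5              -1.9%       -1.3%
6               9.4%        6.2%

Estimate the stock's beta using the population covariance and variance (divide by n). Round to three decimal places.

1.342

Mean R_i = (0.6 + 5.6 + 15.5 − 12.6 − 1.9 + 9.4) / 6 = 2.7667%
Mean R_m = (-1.3 + 5.1 + 11.7 − 8.8 − 1.3 + 6.2) / 6 = 1.9333%
Σ(R_i − R̄_i)(R_m − R̄_m) = 348.6667  ⇒  Cov = 348.6667 / 6 = 58.1111
Σ(R_m − R̄_m)² = 259.7333  ⇒  Var(R_m) = 259.7333 / 6 = 43.2889
β = Cov / Var(R_m) = 58.1111 / 43.2889 = 1.3424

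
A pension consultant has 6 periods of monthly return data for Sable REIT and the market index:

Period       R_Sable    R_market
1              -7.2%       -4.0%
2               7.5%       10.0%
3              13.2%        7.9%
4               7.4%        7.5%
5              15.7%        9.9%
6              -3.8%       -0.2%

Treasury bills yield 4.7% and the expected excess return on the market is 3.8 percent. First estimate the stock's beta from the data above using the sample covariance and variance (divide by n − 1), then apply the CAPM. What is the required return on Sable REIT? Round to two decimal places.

10.23%

Mean R_i = (-7.2 + 7.5 + 13.2 + 7.4 + 15.7 − 3.8) / 6 = 5.4667%
Mean R_m = (-4.0 + 10.0 + 7.9 + 7.5 + 9.9 − 0.2) / 6 = 5.1833%
Σ(R_i − R̄_i)(R_m − R̄_m) = 249.7567  ⇒  Cov = 249.7567 / 5 = 49.9513
Σ(R_m − R̄_m)² = 171.5083  ⇒  Var(R_m) = 171.5083 / 5 = 34.3017
β = Cov / Var(R_m) = 49.9513 / 34.3017 = 1.4562
E(R) = R_f + β × MRP = 4.7% + 1.4562 × 3.8% = 10.23%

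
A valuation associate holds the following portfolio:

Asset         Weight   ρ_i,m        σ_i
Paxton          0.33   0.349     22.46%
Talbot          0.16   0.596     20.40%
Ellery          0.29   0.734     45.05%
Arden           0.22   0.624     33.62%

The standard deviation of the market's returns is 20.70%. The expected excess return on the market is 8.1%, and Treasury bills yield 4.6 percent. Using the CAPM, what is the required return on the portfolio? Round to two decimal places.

11.93%

β_Paxton = 0.349 × 22.46% / 20.70% = 0.3787
β_Talbot = 0.596 × 20.40% / 20.70% = 0.5874
β_Ellery = 0.734 × 45.05% / 20.70% = 1.5974
β_Arden = 0.624 × 33.62% / 20.70% = 1.0135
β_P = Σ w_i β_i = 0.33×0.3787 + 0.16×0.5874 + 0.29×1.5974 + 0.22×1.0135 = 0.9052
E(R_P) = R_f + β_P × MRP = 4.6% + 0.9052 × 8.1% = 11.93%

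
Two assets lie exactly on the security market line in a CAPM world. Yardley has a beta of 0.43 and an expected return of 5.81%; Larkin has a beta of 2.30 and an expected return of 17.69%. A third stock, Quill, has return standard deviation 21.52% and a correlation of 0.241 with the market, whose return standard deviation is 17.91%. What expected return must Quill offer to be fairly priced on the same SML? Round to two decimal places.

MRP = (17.69% − 5.81%) / (2.30 − 0.43) = 6.3529%
R_f = 5.81% − 0.43 × 6.3529% = 3.0783%
β_Quill = ρ·σ_i/σ_m = 0.241 × 21.52 / 17.91 = 0.2896
E(R_Quill) = R_f + β × MRP = 3.0783% + 0.2896 × 6.3529% = 4.92%

4.92%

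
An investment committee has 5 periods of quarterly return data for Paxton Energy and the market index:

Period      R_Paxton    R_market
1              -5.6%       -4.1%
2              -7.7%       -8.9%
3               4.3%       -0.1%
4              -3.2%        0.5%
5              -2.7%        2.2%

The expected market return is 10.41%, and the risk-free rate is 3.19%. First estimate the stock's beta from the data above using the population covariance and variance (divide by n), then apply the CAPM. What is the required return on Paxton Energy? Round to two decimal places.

Mean R_i = (-5.6 − 7.7 + 4.3 − 3.2 − 2.7) / 5 = -2.9800%
Mean R_m = (-4.1 − 8.9 − 0.1 + 0.5 + 2.2) / 5 = -2.0800%
Σ(R_i − R̄_i)(R_m − R̄_m) = 52.5280  ⇒  Cov = 52.5280 / 5 = 10.5056
Σ(R_m − R̄_m)² = 79.4880  ⇒  Var(R_m) = 79.4880 / 5 = 15.8976
β = Cov / Var(R_m) = 10.5056 / 15.8976 = 0.6608
MRP = 10.41% − 3.19% = 7.22%
E(R) = R_f + β × MRP = 3.19% + 0.6608 × 7.22% = 7.96%

7.96%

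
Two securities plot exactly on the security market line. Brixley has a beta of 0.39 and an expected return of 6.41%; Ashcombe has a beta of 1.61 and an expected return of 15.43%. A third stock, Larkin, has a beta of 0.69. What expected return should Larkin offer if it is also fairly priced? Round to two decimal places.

8.63%

MRP (SML slope) = (15.43% − 6.41%) / (1.61 − 0.39) = 9.02% / 1.22 = 7.3934%
R_f (intercept) = 6.41% − 0.39 × 7.3934% = 3.5266%
E(R_Larkin) = R_f + β × MRP = 3.5266% + 0.69 × 7.3934% = 8.63%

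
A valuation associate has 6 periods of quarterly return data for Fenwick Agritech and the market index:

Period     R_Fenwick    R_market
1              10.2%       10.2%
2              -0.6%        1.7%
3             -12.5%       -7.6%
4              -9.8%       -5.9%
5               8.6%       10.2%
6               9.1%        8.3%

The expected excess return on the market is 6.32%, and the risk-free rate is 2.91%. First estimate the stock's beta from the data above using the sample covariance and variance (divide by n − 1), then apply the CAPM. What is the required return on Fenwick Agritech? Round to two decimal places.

10.79%

Mean R_i = (10.2 − 0.6 − 12.5 − 9.8 + 8.6 + 9.1) / 6 = 0.8333%
Mean R_m = (10.2 + 1.7 − 7.6 − 5.9 + 10.2 + 8.3) / 6 = 2.8167%
Σ(R_i − R̄_i)(R_m − R̄_m) = 405.0067  ⇒  Cov = 405.0067 / 5 = 81.0013
Σ(R_m − R̄_m)² = 324.8283  ⇒  Var(R_m) = 324.8283 / 5 = 64.9657
β = Cov / Var(R_m) = 81.0013 / 64.9657 = 1.2468
E(R) = R_f + β × MRP = 2.91% + 1.2468 × 6.32% = 10.79%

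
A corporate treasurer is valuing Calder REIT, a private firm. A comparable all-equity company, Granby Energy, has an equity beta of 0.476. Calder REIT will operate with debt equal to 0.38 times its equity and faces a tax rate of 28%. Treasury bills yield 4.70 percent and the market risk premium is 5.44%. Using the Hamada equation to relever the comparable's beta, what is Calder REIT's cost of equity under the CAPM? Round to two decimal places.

β_L = β_U × [1 + (1 − t)(D/E)] = 0.476 × [1 + (1 − 0.28) × 0.38]
    = 0.476 × [1 + 0.72 × 0.38] = 0.476 × 1.2736 = 0.6062
E(R) = R_f + β_L × MRP = 4.70% + 0.6062 × 5.44% = 8.00%

8.00%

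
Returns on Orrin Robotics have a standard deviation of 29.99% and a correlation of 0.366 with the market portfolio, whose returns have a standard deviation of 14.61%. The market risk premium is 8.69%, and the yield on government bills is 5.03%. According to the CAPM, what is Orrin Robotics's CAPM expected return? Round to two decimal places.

11.56%

β = ρ × σ_i / σ_m = 0.366 × 29.99% / 14.61% = 0.7513
E(R) = 5.03% + 0.7513 × 8.69% = 11.56%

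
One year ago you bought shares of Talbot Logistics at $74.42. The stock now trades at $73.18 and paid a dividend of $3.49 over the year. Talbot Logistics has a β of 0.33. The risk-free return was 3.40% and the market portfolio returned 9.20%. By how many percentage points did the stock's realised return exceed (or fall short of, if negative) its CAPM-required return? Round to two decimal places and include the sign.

Realised HPR = (P1 + D1 − P0) / P0 = (73.18 + 3.49 − 74.42) / 74.42 = 2.25 / 74.42 = 3.0234%
MRP = 9.20% − 3.40% = 5.80%
CAPM required = R_f + β·MRP = 3.40% + 0.33 × 5.80% = 5.3140%
α = realised − required = 3.0234% − 5.3140% = -2.29%

-2.29%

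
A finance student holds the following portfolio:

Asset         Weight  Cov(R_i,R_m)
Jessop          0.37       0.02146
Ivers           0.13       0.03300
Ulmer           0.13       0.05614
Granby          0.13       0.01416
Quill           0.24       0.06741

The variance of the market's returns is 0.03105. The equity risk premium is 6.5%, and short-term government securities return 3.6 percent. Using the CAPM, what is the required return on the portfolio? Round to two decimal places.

β_Jessop = 0.02146 / 0.03105 = 0.6911
β_Ivers = 0.03300 / 0.03105 = 1.0628
β_Ulmer = 0.05614 / 0.03105 = 1.8081
β_Granby = 0.01416 / 0.03105 = 0.4560
β_Quill = 0.06741 / 0.03105 = 2.1710
β_P = Σ w_i β_i = 0.37×0.6911 + 0.13×1.0628 + 0.13×1.8081 + 0.13×0.4560 + 0.24×2.1710 = 1.2092
E(R_P) = R_f + β_P × MRP = 3.6% + 1.2092 × 6.5% = 11.46%

11.46%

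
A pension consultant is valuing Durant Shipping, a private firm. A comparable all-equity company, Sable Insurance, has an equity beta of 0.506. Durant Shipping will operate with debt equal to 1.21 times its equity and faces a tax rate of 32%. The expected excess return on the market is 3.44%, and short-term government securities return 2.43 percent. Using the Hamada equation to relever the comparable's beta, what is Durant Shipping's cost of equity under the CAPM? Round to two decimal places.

5.60%

β_L = β_U × [1 + (1 − t)(D/E)] = 0.506 × [1 + (1 − 0.32) × 1.21]
    = 0.506 × [1 + 0.68 × 1.21] = 0.506 × 1.8228 = 0.9223
E(R) = R_f + β_L × MRP = 2.43% + 0.9223 × 3.44% = 5.60%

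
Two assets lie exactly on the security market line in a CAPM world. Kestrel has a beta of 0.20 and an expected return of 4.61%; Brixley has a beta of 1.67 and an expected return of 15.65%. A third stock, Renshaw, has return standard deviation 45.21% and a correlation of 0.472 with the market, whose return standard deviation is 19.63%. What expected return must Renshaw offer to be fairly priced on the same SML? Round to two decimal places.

11.27%

MRP = (15.65% − 4.61%) / (1.67 − 0.20) = 7.5102%
R_f = 4.61% − 0.20 × 7.5102% = 3.1080%
β_Renshaw = ρ·σ_i/σ_m = 0.472 × 45.21 / 19.63 = 1.0871
E(R_Renshaw) = R_f + β × MRP = 3.1080% + 1.0871 × 7.5102% = 11.27%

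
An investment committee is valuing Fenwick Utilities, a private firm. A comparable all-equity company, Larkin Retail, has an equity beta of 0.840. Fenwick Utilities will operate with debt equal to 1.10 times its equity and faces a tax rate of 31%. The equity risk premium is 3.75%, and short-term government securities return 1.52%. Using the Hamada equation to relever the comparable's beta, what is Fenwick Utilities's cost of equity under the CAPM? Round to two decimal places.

7.06%

β_L = β_U × [1 + (1 − t)(D/E)] = 0.840 × [1 + (1 − 0.31) × 1.10]
    = 0.840 × [1 + 0.69 × 1.10] = 0.840 × 1.7590 = 1.4776
E(R) = R_f + β_L × MRP = 1.52% + 1.4776 × 3.75% = 7.06%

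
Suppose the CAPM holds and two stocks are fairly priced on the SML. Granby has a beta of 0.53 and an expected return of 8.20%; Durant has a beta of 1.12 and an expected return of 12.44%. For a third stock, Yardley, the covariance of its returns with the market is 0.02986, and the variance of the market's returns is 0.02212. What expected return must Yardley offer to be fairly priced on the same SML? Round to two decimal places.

14.09%

MRP = (12.44% − 8.20%) / (1.12 − 0.53) = 7.1864%
R_f = 8.20% − 0.53 × 7.1864% = 4.3912%
β_Yardley = Cov / Var(R_m) = 0.02986 / 0.02212 = 1.3499
E(R_Yardley) = R_f + β × MRP = 4.3912% + 1.3499 × 7.1864% = 14.09%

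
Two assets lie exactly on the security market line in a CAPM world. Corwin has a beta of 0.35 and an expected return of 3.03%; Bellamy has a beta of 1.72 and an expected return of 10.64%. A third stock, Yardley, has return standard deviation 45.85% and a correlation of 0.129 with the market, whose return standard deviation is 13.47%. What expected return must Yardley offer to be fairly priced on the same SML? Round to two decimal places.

MRP = (10.64% − 3.03%) / (1.72 − 0.35) = 5.5547%
R_f = 3.03% − 0.35 × 5.5547% = 1.0859%
β_Yardley = ρ·σ_i/σ_m = 0.129 × 45.85 / 13.47 = 0.4391
E(R_Yardley) = R_f + β × MRP = 1.0859% + 0.4391 × 5.5547% = 3.52%

3.52%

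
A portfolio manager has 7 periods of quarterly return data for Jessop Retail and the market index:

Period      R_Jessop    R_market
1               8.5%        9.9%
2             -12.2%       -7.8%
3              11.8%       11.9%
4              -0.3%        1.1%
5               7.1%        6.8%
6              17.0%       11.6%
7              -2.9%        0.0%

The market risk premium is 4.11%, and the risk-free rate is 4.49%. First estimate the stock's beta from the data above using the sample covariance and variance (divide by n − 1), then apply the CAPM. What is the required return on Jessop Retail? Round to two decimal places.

Mean R_i = (8.5 − 12.2 + 11.8 − 0.3 + 7.1 + 17.0 − 2.9) / 7 = 4.1429%
Mean R_m = (9.9 − 7.8 + 11.9 + 1.1 + 6.8 + 11.6 + 0.0) / 7 = 4.7857%
Σ(R_i − R̄_i)(R_m − R̄_m) = 426.0943  ⇒  Cov = 426.0943 / 6 = 71.0157
Σ(R_m − R̄_m)² = 322.1486  ⇒  Var(R_m) = 322.1486 / 6 = 53.6914
β = Cov / Var(R_m) = 71.0157 / 53.6914 = 1.3227
E(R) = R_f + β × MRP = 4.49% + 1.3227 × 4.11% = 9.93%

9.93%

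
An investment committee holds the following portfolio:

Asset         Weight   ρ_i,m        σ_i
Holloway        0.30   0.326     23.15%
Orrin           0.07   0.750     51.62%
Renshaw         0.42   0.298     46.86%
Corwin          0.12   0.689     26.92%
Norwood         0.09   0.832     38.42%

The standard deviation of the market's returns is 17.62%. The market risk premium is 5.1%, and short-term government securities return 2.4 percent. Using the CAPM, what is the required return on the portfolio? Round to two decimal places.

β_Holloway = 0.326 × 23.15% / 17.62% = 0.4283
β_Orrin = 0.750 × 51.62% / 17.62% = 2.1972
β_Renshaw = 0.298 × 46.86% / 17.62% = 0.7925
β_Corwin = 0.689 × 26.92% / 17.62% = 1.0527
β_Norwood = 0.832 × 38.42% / 17.62% = 1.8142
β_P = Σ w_i β_i = 0.30×0.4283 + 0.07×2.1972 + 0.42×0.7925 + 0.12×1.0527 + 0.09×1.8142 = 0.9047
E(R_P) = R_f + β_P × MRP = 2.4% + 0.9047 × 5.1% = 7.01%

7.01%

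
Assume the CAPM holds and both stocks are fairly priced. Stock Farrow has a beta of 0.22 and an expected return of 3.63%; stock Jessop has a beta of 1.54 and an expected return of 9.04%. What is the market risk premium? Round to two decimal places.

Both satisfy E(R) = R_f + β·MRP, so the slope of the SML is
MRP = (9.04% − 3.63%) / (1.54 − 0.22) = 5.41% / 1.32 = 4.0985%

4.10%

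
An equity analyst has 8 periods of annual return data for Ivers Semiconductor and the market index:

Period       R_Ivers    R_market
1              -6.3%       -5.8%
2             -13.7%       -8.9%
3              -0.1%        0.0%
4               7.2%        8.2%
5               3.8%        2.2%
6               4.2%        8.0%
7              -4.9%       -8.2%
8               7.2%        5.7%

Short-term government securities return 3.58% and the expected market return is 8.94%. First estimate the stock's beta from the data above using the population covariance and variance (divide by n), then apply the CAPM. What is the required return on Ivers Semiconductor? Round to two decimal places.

8.83%

Mean R_i = (-6.3 − 13.7 − 0.1 + 7.2 + 3.8 + 4.2 − 4.9 + 7.2) / 8 = -0.3250%
Mean R_m = (-5.8 − 8.9 + 0.0 + 8.2 + 2.2 + 8.0 − 8.2 + 5.7) / 8 = 0.1500%
Σ(R_i − R̄_i)(R_m − R̄_m) = 341.0800  ⇒  Cov = 341.0800 / 8 = 42.6350
Σ(R_m − R̄_m)² = 348.4800  ⇒  Var(R_m) = 348.4800 / 8 = 43.5600
β = Cov / Var(R_m) = 42.6350 / 43.5600 = 0.9788
MRP = 8.94% − 3.58% = 5.36%
E(R) = R_f + β × MRP = 3.58% + 0.9788 × 5.36% = 8.83%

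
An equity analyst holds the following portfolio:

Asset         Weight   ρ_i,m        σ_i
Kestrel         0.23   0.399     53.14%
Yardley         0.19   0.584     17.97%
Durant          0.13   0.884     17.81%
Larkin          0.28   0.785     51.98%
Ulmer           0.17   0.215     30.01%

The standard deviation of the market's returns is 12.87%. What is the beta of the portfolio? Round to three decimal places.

β_Kestrel = 0.399 × 53.14% / 12.87% = 1.6475
β_Yardley = 0.584 × 17.97% / 12.87% = 0.8154
β_Durant = 0.884 × 17.81% / 12.87% = 1.2233
β_Larkin = 0.785 × 51.98% / 12.87% = 3.1705
β_Ulmer = 0.215 × 30.01% / 12.87% = 0.5013
β_P = Σ w_i β_i = 0.23×1.6475 + 0.19×0.8154 + 0.13×1.2233 + 0.28×3.1705 + 0.17×0.5013 = 1.6658

1.666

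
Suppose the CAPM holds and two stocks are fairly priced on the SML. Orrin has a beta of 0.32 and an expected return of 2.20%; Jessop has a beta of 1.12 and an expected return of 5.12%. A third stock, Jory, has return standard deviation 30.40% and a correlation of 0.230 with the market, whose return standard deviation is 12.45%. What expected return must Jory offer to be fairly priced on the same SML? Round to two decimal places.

3.08%

MRP = (5.12% − 2.20%) / (1.12 − 0.32) = 3.6500%
R_f = 2.20% − 0.32 × 3.6500% = 1.0320%
β_Jory = ρ·σ_i/σ_m = 0.230 × 30.40 / 12.45 = 0.5616
E(R_Jory) = R_f + β × MRP = 1.0320% + 0.5616 × 3.6500% = 3.08%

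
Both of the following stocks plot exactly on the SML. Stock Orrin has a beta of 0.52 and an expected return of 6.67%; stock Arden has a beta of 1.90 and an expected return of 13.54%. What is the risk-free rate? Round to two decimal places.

4.08%

Both satisfy E(R) = R_f + β·MRP, so the slope of the SML is
MRP = (13.54% − 6.67%) / (1.90 − 0.52) = 6.87% / 1.38 = 4.9783%
R_f = E(R_Orrin) − β_Orrin·MRP = 6.67% − 0.52 × 4.9783% = 4.0813%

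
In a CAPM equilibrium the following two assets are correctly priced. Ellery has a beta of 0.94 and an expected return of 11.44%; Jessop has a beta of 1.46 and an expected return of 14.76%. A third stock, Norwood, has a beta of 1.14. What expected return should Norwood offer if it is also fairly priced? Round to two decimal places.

MRP (SML slope) = (14.76% − 11.44%) / (1.46 − 0.94) = 3.32% / 0.52 = 6.3846%
R_f (intercept) = 11.44% − 0.94 × 6.3846% = 5.4385%
E(R_Norwood) = R_f + β × MRP = 5.4385% + 1.14 × 6.3846% = 12.72%

12.72%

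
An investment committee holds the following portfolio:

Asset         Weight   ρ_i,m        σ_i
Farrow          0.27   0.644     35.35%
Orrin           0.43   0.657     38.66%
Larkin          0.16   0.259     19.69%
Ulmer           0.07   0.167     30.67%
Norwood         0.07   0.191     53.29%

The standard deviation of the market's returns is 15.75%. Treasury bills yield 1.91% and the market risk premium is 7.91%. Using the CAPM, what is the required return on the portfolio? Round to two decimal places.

11.43%

β_Farrow = 0.644 × 35.35% / 15.75% = 1.4454
β_Orrin = 0.657 × 38.66% / 15.75% = 1.6127
β_Larkin = 0.259 × 19.69% / 15.75% = 0.3238
β_Ulmer = 0.167 × 30.67% / 15.75% = 0.3252
β_Norwood = 0.191 × 53.29% / 15.75% = 0.6462
β_P = Σ w_i β_i = 0.27×1.4454 + 0.43×1.6127 + 0.16×0.3238 + 0.07×0.3252 + 0.07×0.6462 = 1.2035
E(R_P) = R_f + β_P × MRP = 1.91% + 1.2035 × 7.91% = 11.43%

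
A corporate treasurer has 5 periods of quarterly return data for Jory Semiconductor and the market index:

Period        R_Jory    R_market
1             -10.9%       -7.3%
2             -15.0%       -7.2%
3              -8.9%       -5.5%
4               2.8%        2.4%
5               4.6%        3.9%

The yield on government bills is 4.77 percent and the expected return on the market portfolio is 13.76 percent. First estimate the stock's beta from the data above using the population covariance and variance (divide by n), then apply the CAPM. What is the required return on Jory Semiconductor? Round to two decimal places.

Mean R_i = (-10.9 − 15.0 − 8.9 + 2.8 + 4.6) / 5 = -5.4800%
Mean R_m = (-7.3 − 7.2 − 5.5 + 2.4 + 3.9) / 5 = -2.7400%
Σ(R_i − R̄_i)(R_m − R̄_m) = 186.1040  ⇒  Cov = 186.1040 / 5 = 37.2208
Σ(R_m − R̄_m)² = 118.8120  ⇒  Var(R_m) = 118.8120 / 5 = 23.7624
β = Cov / Var(R_m) = 37.2208 / 23.7624 = 1.5664
MRP = 13.76% − 4.77% = 8.99%
E(R) = R_f + β × MRP = 4.77% + 1.5664 × 8.99% = 18.85%

18.85%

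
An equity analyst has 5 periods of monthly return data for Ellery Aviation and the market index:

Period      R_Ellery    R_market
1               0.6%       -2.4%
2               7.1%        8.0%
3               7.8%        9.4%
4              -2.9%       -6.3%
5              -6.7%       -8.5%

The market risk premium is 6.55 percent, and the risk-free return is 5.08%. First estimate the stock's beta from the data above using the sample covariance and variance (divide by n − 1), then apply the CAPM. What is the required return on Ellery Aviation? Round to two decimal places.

10.02%

Mean R_i = (0.6 + 7.1 + 7.8 − 2.9 − 6.7) / 5 = 1.1800%
Mean R_m = (-2.4 + 8.0 + 9.4 − 6.3 − 8.5) / 5 = 0.0400%
Σ(R_i − R̄_i)(R_m − R̄_m) = 203.6640  ⇒  Cov = 203.6640 / 4 = 50.9160
Σ(R_m − R̄_m)² = 270.0520  ⇒  Var(R_m) = 270.0520 / 4 = 67.5130
β = Cov / Var(R_m) = 50.9160 / 67.5130 = 0.7542
E(R) = R_f + β × MRP = 5.08% + 0.7542 × 6.55% = 10.02%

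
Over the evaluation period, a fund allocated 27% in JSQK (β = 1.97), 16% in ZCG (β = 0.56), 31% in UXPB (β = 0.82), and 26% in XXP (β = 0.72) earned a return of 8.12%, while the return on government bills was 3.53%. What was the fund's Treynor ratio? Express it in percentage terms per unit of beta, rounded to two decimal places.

4.32%

β_P = 0.27×1.97 + 0.16×0.56 + 0.31×0.82 + 0.26×0.72 = 1.0629
Treynor = (R_P − R_f) / β_P = (8.12% − 3.53%) / 1.0629 = 4.59% / 1.0629 = 4.32%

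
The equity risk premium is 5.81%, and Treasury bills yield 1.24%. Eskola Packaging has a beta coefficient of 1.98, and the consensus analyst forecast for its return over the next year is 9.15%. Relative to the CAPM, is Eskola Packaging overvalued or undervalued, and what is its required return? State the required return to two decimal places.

Overvalued; required return 12.74%

Required return = R_f + β·MRP = 1.24% + 1.98 × 5.81% = 12.74%
Forecast 9.15% < required 12.74% → the stock plots below the SML → overvalued.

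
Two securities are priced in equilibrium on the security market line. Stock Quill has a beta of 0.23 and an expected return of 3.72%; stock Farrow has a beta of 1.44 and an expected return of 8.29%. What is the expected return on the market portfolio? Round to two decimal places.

Both satisfy E(R) = R_f + β·MRP, so the slope of the SML is
MRP = (8.29% − 3.72%) / (1.44 − 0.23) = 4.57% / 1.21 = 3.7769%
R_f = E(R_Quill) − β_Quill·MRP = 3.72% − 0.23 × 3.7769% = 2.8513%
E(R_m) = R_f + MRP = 2.8513% + 3.7769% = 6.63%

6.63%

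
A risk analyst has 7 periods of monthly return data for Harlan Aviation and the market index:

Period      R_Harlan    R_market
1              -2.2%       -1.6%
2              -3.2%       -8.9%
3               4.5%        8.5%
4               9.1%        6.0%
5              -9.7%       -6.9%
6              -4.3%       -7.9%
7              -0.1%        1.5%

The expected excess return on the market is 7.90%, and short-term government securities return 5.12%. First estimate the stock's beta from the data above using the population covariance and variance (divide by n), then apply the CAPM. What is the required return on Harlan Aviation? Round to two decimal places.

Mean R_i = (-2.2 − 3.2 + 4.5 + 9.1 − 9.7 − 4.3 − 0.1) / 7 = -0.8429%
Mean R_m = (-1.6 − 8.9 + 8.5 + 6.0 − 6.9 − 7.9 + 1.5) / 7 = -1.3286%
Σ(R_i − R̄_i)(R_m − R̄_m) = 217.7614  ⇒  Cov = 217.7614 / 7 = 31.1088
Σ(R_m − R̄_m)² = 289.9343  ⇒  Var(R_m) = 289.9343 / 7 = 41.4192
β = Cov / Var(R_m) = 31.1088 / 41.4192 = 0.7511
E(R) = R_f + β × MRP = 5.12% + 0.7511 × 7.90% = 11.05%

11.05%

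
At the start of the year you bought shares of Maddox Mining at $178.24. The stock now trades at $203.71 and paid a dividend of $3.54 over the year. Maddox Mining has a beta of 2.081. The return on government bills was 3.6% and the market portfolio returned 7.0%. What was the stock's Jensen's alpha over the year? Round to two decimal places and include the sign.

Realised HPR = (P1 + D1 − P0) / P0 = (203.71 + 3.54 − 178.24) / 178.24 = 29.01 / 178.24 = 16.2758%
MRP = 7.0% − 3.6% = 3.40%
CAPM required = R_f + β·MRP = 3.6% + 2.081 × 3.4% = 10.6754%
α = realised − required = 16.2758% − 10.6754% = +5.60%

+5.60%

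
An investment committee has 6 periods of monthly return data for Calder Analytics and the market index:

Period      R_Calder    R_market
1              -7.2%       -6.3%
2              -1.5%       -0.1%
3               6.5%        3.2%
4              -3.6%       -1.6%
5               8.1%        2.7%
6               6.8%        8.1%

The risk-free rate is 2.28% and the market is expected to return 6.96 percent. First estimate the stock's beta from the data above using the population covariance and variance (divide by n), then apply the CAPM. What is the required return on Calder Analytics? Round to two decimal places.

7.76%

Mean R_i = (-7.2 − 1.5 + 6.5 − 3.6 + 8.1 + 6.8) / 6 = 1.5167%
Mean R_m = (-6.3 − 0.1 + 3.2 − 1.6 + 2.7 + 8.1) / 6 = 1.0000%
Σ(R_i − R̄_i)(R_m − R̄_m) = 139.9200  ⇒  Cov = 139.9200 / 6 = 23.3200
Σ(R_m − R̄_m)² = 119.4000  ⇒  Var(R_m) = 119.4000 / 6 = 19.9000
β = Cov / Var(R_m) = 23.3200 / 19.9000 = 1.1719
MRP = 6.96% − 2.28% = 4.68%
E(R) = R_f + β × MRP = 2.28% + 1.1719 × 4.68% = 7.76%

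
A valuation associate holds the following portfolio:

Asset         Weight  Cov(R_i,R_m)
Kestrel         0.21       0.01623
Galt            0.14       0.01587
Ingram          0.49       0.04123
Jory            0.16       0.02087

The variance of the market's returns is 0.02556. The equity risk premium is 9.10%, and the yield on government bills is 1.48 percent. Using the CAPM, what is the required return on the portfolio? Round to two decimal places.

β_Kestrel = 0.01623 / 0.02556 = 0.6350
β_Galt = 0.01587 / 0.02556 = 0.6209
β_Ingram = 0.04123 / 0.02556 = 1.6131
β_Jory = 0.02087 / 0.02556 = 0.8165
β_P = Σ w_i β_i = 0.21×0.6350 + 0.14×0.6209 + 0.49×1.6131 + 0.16×0.8165 = 1.1413
E(R_P) = R_f + β_P × MRP = 1.48% + 1.1413 × 9.10% = 11.87%

11.87%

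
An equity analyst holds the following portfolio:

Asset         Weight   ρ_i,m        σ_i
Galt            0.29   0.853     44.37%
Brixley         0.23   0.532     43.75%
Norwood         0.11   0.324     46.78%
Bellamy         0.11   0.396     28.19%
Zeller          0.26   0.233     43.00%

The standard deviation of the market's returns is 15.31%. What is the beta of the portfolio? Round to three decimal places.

1.426

β_Galt = 0.853 × 44.37% / 15.31% = 2.4721
β_Brixley = 0.532 × 43.75% / 15.31% = 1.5202
β_Norwood = 0.324 × 46.78% / 15.31% = 0.9900
β_Bellamy = 0.396 × 28.19% / 15.31% = 0.7291
β_Zeller = 0.233 × 43.00% / 15.31% = 0.6544
β_P = Σ w_i β_i = 0.29×2.4721 + 0.23×1.5202 + 0.11×0.9900 + 0.11×0.7291 + 0.26×0.6544 = 1.4258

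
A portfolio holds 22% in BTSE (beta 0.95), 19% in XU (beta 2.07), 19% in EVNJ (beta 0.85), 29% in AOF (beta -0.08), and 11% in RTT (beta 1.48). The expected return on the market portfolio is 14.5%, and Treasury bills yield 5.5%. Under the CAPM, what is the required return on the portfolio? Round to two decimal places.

13.63%

β_P = Σ w_i β_i = 0.22×0.95 + 0.19×2.07 + 0.19×0.85 + 0.29×-0.08 + 0.11×1.48 = 0.9034
MRP = 14.5% − 5.5% = 9.00%
E(R_P) = R_f + β_P × MRP = 5.5% + 0.9034 × 9.0% = 13.63%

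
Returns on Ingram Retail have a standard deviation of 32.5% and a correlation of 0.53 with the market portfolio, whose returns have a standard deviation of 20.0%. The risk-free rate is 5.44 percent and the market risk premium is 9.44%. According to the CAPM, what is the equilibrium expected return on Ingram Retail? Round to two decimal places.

13.57%

β = ρ × σ_i / σ_m = 0.53 × 32.5% / 20.0% = 0.8613
E(R) = 5.44% + 0.8613 × 9.44% = 13.57%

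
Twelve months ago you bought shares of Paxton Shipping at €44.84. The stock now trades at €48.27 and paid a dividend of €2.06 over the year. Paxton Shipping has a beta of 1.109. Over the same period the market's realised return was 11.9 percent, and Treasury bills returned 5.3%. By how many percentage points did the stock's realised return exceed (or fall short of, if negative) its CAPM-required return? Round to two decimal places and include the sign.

-0.38%

Realised HPR = (P1 + D1 − P0) / P0 = (48.27 + 2.06 − 44.84) / 44.84 = 5.49 / 44.84 = 12.2435%
MRP = 11.9% − 5.3% = 6.60%
CAPM required = R_f + β·MRP = 5.3% + 1.109 × 6.6% = 12.6194%
α = realised − required = 12.2435% − 12.6194% = -0.38%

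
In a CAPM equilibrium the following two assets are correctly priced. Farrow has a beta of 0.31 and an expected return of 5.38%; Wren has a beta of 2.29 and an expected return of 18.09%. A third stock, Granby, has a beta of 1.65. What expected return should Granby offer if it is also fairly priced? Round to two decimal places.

13.98%

MRP (SML slope) = (18.09% − 5.38%) / (2.29 − 0.31) = 12.71% / 1.98 = 6.4192%
R_f (intercept) = 5.38% − 0.31 × 6.4192% = 3.3900%
E(R_Granby) = R_f + β × MRP = 3.3900% + 1.65 × 6.4192% = 13.98%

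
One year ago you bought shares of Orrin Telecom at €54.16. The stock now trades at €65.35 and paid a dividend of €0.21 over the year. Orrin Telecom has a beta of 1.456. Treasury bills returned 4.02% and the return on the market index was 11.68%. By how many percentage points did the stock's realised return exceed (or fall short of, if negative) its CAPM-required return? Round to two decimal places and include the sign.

+5.88%

Realised HPR = (P1 + D1 − P0) / P0 = (65.35 + 0.21 − 54.16) / 54.16 = 11.40 / 54.16 = 21.0487%
MRP = 11.68% − 4.02% = 7.66%
CAPM required = R_f + β·MRP = 4.02% + 1.456 × 7.66% = 15.17296%
α = realised − required = 21.0487% − 15.17296% = +5.88%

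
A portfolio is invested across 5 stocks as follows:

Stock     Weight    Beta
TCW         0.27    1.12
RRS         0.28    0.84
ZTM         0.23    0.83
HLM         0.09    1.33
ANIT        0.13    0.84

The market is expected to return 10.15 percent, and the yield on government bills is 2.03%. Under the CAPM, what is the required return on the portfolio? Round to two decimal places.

β_P = Σ w_i β_i = 0.27×1.12 + 0.28×0.84 + 0.23×0.83 + 0.09×1.33 + 0.13×0.84 = 0.9574
MRP = 10.15% − 2.03% = 8.12%
E(R_P) = R_f + β_P × MRP = 2.03% + 0.9574 × 8.12% = 9.80%

9.80%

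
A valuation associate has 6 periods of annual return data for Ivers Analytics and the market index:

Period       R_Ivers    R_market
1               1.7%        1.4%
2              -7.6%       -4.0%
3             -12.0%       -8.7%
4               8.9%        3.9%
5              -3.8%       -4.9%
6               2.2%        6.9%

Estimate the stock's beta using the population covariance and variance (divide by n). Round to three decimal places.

1.117

Mean R_i = (1.7 − 7.6 − 12.0 + 8.9 − 3.8 + 2.2) / 6 = -1.7667%
Mean R_m = (1.4 − 4.0 − 8.7 + 3.9 − 4.9 + 6.9) / 6 = -0.9000%
Σ(R_i − R̄_i)(R_m − R̄_m) = 196.1500  ⇒  Cov = 196.1500 / 6 = 32.6917
Σ(R_m − R̄_m)² = 175.6200  ⇒  Var(R_m) = 175.6200 / 6 = 29.2700
β = Cov / Var(R_m) = 32.6917 / 29.2700 = 1.1169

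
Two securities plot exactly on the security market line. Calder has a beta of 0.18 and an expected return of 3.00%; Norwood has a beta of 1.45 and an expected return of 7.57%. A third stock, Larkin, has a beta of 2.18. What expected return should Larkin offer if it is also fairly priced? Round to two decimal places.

10.20%

MRP (SML slope) = (7.57% − 3.00%) / (1.45 − 0.18) = 4.57% / 1.27 = 3.5984%
R_f (intercept) = 3.00% − 0.18 × 3.5984% = 2.3523%
E(R_Larkin) = R_f + β × MRP = 2.3523% + 2.18 × 3.5984% = 10.20%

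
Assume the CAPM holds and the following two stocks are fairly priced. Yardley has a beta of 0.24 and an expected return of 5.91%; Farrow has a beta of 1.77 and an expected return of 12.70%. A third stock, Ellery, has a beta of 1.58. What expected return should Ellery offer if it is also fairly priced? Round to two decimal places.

11.86%

MRP (SML slope) = (12.70% − 5.91%) / (1.77 − 0.24) = 6.79% / 1.53 = 4.4379%
R_f (intercept) = 5.91% − 0.24 × 4.4379% = 4.8449%
E(R_Ellery) = R_f + β × MRP = 4.8449% + 1.58 × 4.4379% = 11.86%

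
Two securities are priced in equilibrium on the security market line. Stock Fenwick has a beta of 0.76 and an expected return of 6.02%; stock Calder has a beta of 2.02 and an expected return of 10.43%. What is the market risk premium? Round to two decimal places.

Both satisfy E(R) = R_f + β·MRP, so the slope of the SML is
MRP = (10.43% − 6.02%) / (2.02 − 0.76) = 4.41% / 1.26 = 3.5000%

3.50%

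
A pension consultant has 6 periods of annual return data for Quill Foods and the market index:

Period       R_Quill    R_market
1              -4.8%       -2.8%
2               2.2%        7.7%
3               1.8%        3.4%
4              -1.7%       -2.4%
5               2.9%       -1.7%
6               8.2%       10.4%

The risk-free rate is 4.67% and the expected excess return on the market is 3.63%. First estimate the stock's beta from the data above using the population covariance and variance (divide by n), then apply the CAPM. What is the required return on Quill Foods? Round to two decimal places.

6.94%

Mean R_i = (-4.8 + 2.2 + 1.8 − 1.7 + 2.9 + 8.2) / 6 = 1.4333%
Mean R_m = (-2.8 + 7.7 + 3.4 − 2.4 − 1.7 + 10.4) / 6 = 2.4333%
Σ(R_i − R̄_i)(R_m − R̄_m) = 100.0033  ⇒  Cov = 100.0033 / 6 = 16.6672
Σ(R_m − R̄_m)² = 159.9733  ⇒  Var(R_m) = 159.9733 / 6 = 26.6622
β = Cov / Var(R_m) = 16.6672 / 26.6622 = 0.6251
E(R) = R_f + β × MRP = 4.67% + 0.6251 × 3.63% = 6.94%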